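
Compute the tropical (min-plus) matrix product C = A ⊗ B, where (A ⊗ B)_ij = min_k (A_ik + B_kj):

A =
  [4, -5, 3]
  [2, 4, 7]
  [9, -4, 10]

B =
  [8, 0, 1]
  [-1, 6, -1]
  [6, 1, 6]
A ⊗ B =
  [-6, 1, -6]
  [3, 2, 3]
  [-5, 2, -5]

Apply the min-plus product entry-by-entry:
  C[0][0] = min over k of (A[0][0] + B[0][0] = 4 + 8 = 12, A[0][1] + B[1][0] = -5 + -1 = -6, A[0][2] + B[2][0] = 3 + 6 = 9) = -6 (attained at k = 1)
  C[0][1] = min over k of (A[0][0] + B[0][1] = 4 + 0 = 4, A[0][1] + B[1][1] = -5 + 6 = 1, A[0][2] + B[2][1] = 3 + 1 = 4) = 1 (attained at k = 1)
  C[0][2] = min over k of (A[0][0] + B[0][2] = 4 + 1 = 5, A[0][1] + B[1][2] = -5 + -1 = -6, A[0][2] + B[2][2] = 3 + 6 = 9) = -6 (attained at k = 1)
  C[1][0] = min over k of (A[1][0] + B[0][0] = 2 + 8 = 10, A[1][1] + B[1][0] = 4 + -1 = 3, A[1][2] + B[2][0] = 7 + 6 = 13) = 3 (attained at k = 1)
  C[1][1] = min over k of (A[1][0] + B[0][1] = 2 + 0 = 2, A[1][1] + B[1][1] = 4 + 6 = 10, A[1][2] + B[2][1] = 7 + 1 = 8) = 2 (attained at k = 0)
  C[1][2] = min over k of (A[1][0] + B[0][2] = 2 + 1 = 3, A[1][1] + B[1][2] = 4 + -1 = 3, A[1][2] + B[2][2] = 7 + 6 = 13) = 3 (attained at k = 0)
  C[2][0] = min over k of (A[2][0] + B[0][0] = 9 + 8 = 17, A[2][1] + B[1][0] = -4 + -1 = -5, A[2][2] + B[2][0] = 10 + 6 = 16) = -5 (attained at k = 1)
  C[2][1] = min over k of (A[2][0] + B[0][1] = 9 + 0 = 9, A[2][1] + B[1][1] = -4 + 6 = 2, A[2][2] + B[2][1] = 10 + 1 = 11) = 2 (attained at k = 1)
  C[2][2] = min over k of (A[2][0] + B[0][2] = 9 + 1 = 10, A[2][1] + B[1][2] = -4 + -1 = -5, A[2][2] + B[2][2] = 10 + 6 = 16) = -5 (attained at k = 1)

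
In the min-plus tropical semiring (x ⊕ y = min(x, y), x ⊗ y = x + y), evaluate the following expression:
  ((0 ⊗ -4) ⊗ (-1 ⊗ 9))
((0 ⊗ -4) ⊗ (-1 ⊗ 9)) = 4

Expand innermost to outermost. Recall ⊕ takes the minimum of its arguments and ⊗ takes their sum. Working out the expression ((0 ⊗ -4) ⊗ (-1 ⊗ 9)) gives 4.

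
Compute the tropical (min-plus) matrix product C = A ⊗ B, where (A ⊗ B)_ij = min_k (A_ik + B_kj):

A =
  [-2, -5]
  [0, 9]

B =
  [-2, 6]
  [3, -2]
A ⊗ B =
  [-4, -7]
  [-2, 6]

Apply the min-plus product entry-by-entry:
  C[0][0] = min over k of (A[0][0] + B[0][0] = -2 + -2 = -4, A[0][1] + B[1][0] = -5 + 3 = -2) = -4 (attained at k = 0)
  C[0][1] = min over k of (A[0][0] + B[0][1] = -2 + 6 = 4, A[0][1] + B[1][1] = -5 + -2 = -7) = -7 (attained at k = 1)
  C[1][0] = min over k of (A[1][0] + B[0][0] = 0 + -2 = -2, A[1][1] + B[1][0] = 9 + 3 = 12) = -2 (attained at k = 0)
  C[1][1] = min over k of (A[1][0] + B[0][1] = 0 + 6 = 6, A[1][1] + B[1][1] = 9 + -2 = 7) = 6 (attained at k = 0)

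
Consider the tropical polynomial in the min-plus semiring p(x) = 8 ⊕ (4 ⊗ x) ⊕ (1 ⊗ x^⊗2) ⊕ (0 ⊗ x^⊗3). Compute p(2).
p(2) = 5

A tropical monomial a ⊗ x^⊗i evaluates to a + i · x. Evaluating each term at x = 2:
  Term 0 contributes 8 + 0 · 2 = 8
  Term 1 contributes 4 + 1 · 2 = 6
  Term 2 contributes 1 + 2 · 2 = 5
  Term 3 contributes 0 + 3 · 2 = 6
p(2) = ⊕ of these = min[8, 6, 5, 6] = 5.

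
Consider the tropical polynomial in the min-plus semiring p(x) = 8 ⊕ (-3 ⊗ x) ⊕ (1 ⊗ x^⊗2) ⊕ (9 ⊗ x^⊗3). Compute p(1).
p(1) = -2

A tropical monomial a ⊗ x^⊗i evaluates to a + i · x. Evaluating each term at x = 1:
  Term 0 contributes 8 + 0 · 1 = 8
  Term 1 contributes -3 + 1 · 1 = -2
  Term 2 contributes 1 + 2 · 1 = 3
  Term 3 contributes 9 + 3 · 1 = 12
p(1) = ⊕ of these = min[8, -2, 3, 12] = -2.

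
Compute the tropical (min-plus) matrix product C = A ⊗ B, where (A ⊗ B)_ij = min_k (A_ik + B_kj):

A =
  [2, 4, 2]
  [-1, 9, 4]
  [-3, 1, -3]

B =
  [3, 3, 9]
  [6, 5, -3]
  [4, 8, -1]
A ⊗ B =
  [5, 5, 1]
  [2, 2, 3]
  [0, 0, -4]

Apply the min-plus product entry-by-entry:
  C[0][0] = min over k of (A[0][0] + B[0][0] = 2 + 3 = 5, A[0][1] + B[1][0] = 4 + 6 = 10, A[0][2] + B[2][0] = 2 + 4 = 6) = 5 (attained at k = 0)
  C[0][1] = min over k of (A[0][0] + B[0][1] = 2 + 3 = 5, A[0][1] + B[1][1] = 4 + 5 = 9, A[0][2] + B[2][1] = 2 + 8 = 10) = 5 (attained at k = 0)
  C[0][2] = min over k of (A[0][0] + B[0][2] = 2 + 9 = 11, A[0][1] + B[1][2] = 4 + -3 = 1, A[0][2] + B[2][2] = 2 + -1 = 1) = 1 (attained at k = 1)
  C[1][0] = min over k of (A[1][0] + B[0][0] = -1 + 3 = 2, A[1][1] + B[1][0] = 9 + 6 = 15, A[1][2] + B[2][0] = 4 + 4 = 8) = 2 (attained at k = 0)
  C[1][1] = min over k of (A[1][0] + B[0][1] = -1 + 3 = 2, A[1][1] + B[1][1] = 9 + 5 = 14, A[1][2] + B[2][1] = 4 + 8 = 12) = 2 (attained at k = 0)
  C[1][2] = min over k of (A[1][0] + B[0][2] = -1 + 9 = 8, A[1][1] + B[1][2] = 9 + -3 = 6, A[1][2] + B[2][2] = 4 + -1 = 3) = 3 (attained at k = 2)
  C[2][0] = min over k of (A[2][0] + B[0][0] = -3 + 3 = 0, A[2][1] + B[1][0] = 1 + 6 = 7, A[2][2] + B[2][0] = -3 + 4 = 1) = 0 (attained at k = 0)
  C[2][1] = min over k of (A[2][0] + B[0][1] = -3 + 3 = 0, A[2][1] + B[1][1] = 1 + 5 = 6, A[2][2] + B[2][1] = -3 + 8 = 5) = 0 (attained at k = 0)
  C[2][2] = min over k of (A[2][0] + B[0][2] = -3 + 9 = 6, A[2][1] + B[1][2] = 1 + -3 = -2, A[2][2] + B[2][2] = -3 + -1 = -4) = -4 (attained at k = 2)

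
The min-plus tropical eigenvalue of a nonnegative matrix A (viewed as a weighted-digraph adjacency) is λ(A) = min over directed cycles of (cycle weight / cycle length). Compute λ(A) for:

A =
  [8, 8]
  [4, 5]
λ(A) = 5

Enumerate directed cycles and compute their means (weight / length). Sample:
  cycle 0 → 0: weight = 8, length = 1, mean = 8/1 ≈ 8.000
  cycle 1 → 1: weight = 5, length = 1, mean = 5/1 ≈ 5.000
  cycle 0 → 1 → 0: weight = 12, length = 2, mean = 12/2 ≈ 6.000
  cycle 1 → 0 → 1: weight = 12, length = 2, mean = 12/2 ≈ 6.000
Minimum mean = 5.000, attained e.g. along the cycle 1 → 1 with weight 5 and length 1. So λ(A) = 5/1 = 5.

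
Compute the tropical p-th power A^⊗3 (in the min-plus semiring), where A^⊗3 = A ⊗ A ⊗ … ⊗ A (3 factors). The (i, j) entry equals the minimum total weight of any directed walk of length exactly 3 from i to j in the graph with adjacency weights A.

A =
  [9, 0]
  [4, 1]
A^⊗3 =
  [5, 2]
  [6, 3]

Each entry (A^⊗3)_ij equals the minimum over all length-3 walks i = v_0 → v_1 → … → v_3 = j of Σ_t A[v_t][v_{t+1}]. For example, for (i, j) = (0, 1) we minimise over 4 possible intermediate vertex sequences; the minimum is 2, attained along the walk 0 → 1 → 1 → 1.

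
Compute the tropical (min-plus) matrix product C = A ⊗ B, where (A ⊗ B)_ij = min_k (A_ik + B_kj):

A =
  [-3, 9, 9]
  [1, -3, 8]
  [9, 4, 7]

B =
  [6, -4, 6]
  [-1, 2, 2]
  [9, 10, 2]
A ⊗ B =
  [3, -7, 3]
  [-4, -3, -1]
  [3, 5, 6]

Apply the min-plus product entry-by-entry:
  C[0][0] = min over k of (A[0][0] + B[0][0] = -3 + 6 = 3, A[0][1] + B[1][0] = 9 + -1 = 8, A[0][2] + B[2][0] = 9 + 9 = 18) = 3 (attained at k = 0)
  C[0][1] = min over k of (A[0][0] + B[0][1] = -3 + -4 = -7, A[0][1] + B[1][1] = 9 + 2 = 11, A[0][2] + B[2][1] = 9 + 10 = 19) = -7 (attained at k = 0)
  C[0][2] = min over k of (A[0][0] + B[0][2] = -3 + 6 = 3, A[0][1] + B[1][2] = 9 + 2 = 11, A[0][2] + B[2][2] = 9 + 2 = 11) = 3 (attained at k = 0)
  C[1][0] = min over k of (A[1][0] + B[0][0] = 1 + 6 = 7, A[1][1] + B[1][0] = -3 + -1 = -4, A[1][2] + B[2][0] = 8 + 9 = 17) = -4 (attained at k = 1)
  C[1][1] = min over k of (A[1][0] + B[0][1] = 1 + -4 = -3, A[1][1] + B[1][1] = -3 + 2 = -1, A[1][2] + B[2][1] = 8 + 10 = 18) = -3 (attained at k = 0)
  C[1][2] = min over k of (A[1][0] + B[0][2] = 1 + 6 = 7, A[1][1] + B[1][2] = -3 + 2 = -1, A[1][2] + B[2][2] = 8 + 2 = 10) = -1 (attained at k = 1)
  C[2][0] = min over k of (A[2][0] + B[0][0] = 9 + 6 = 15, A[2][1] + B[1][0] = 4 + -1 = 3, A[2][2] + B[2][0] = 7 + 9 = 16) = 3 (attained at k = 1)
  C[2][1] = min over k of (A[2][0] + B[0][1] = 9 + -4 = 5, A[2][1] + B[1][1] = 4 + 2 = 6, A[2][2] + B[2][1] = 7 + 10 = 17) = 5 (attained at k = 0)
  C[2][2] = min over k of (A[2][0] + B[0][2] = 9 + 6 = 15, A[2][1] + B[1][2] = 4 + 2 = 6, A[2][2] + B[2][2] = 7 + 2 = 9) = 6 (attained at k = 1)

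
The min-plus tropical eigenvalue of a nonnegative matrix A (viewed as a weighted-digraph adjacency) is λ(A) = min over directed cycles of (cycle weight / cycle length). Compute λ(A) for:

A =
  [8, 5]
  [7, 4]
λ(A) = 4

Enumerate directed cycles and compute their means (weight / length). Sample:
  cycle 0 → 0: weight = 8, length = 1, mean = 8/1 ≈ 8.000
  cycle 1 → 1: weight = 4, length = 1, mean = 4/1 ≈ 4.000
  cycle 0 → 1 → 0: weight = 12, length = 2, mean = 12/2 ≈ 6.000
  cycle 1 → 0 → 1: weight = 12, length = 2, mean = 12/2 ≈ 6.000
Minimum mean = 4.000, attained e.g. along the cycle 1 → 1 with weight 4 and length 1. So λ(A) = 4/1 = 4.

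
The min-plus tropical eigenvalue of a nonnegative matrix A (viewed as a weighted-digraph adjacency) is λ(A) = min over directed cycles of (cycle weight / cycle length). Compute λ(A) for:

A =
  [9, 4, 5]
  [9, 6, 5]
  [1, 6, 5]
λ(A) = 3

Enumerate directed cycles and compute their means (weight / length). Sample:
  cycle 0 → 0: weight = 9, length = 1, mean = 9/1 ≈ 9.000
  cycle 1 → 1: weight = 6, length = 1, mean = 6/1 ≈ 6.000
  cycle 2 → 2: weight = 5, length = 1, mean = 5/1 ≈ 5.000
  cycle 0 → 1 → 0: weight = 13, length = 2, mean = 13/2 ≈ 6.500
  cycle 0 → 2 → 0: weight = 6, length = 2, mean = 6/2 ≈ 3.000
  cycle 1 → 0 → 1: weight = 13, length = 2, mean = 13/2 ≈ 6.500
Minimum mean = 3.000, attained e.g. along the cycle 0 → 2 → 0 with weight 6 and length 2. So λ(A) = 6/2 = 3.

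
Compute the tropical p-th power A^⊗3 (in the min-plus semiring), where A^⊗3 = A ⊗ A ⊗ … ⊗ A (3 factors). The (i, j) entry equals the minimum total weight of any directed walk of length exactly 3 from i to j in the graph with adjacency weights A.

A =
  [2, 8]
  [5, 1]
A^⊗3 =
  [6, 10]
  [7, 3]

Each entry (A^⊗3)_ij equals the minimum over all length-3 walks i = v_0 → v_1 → … → v_3 = j of Σ_t A[v_t][v_{t+1}]. For example, for (i, j) = (0, 1) we minimise over 4 possible intermediate vertex sequences; the minimum is 10, attained along the walk 0 → 1 → 1 → 1.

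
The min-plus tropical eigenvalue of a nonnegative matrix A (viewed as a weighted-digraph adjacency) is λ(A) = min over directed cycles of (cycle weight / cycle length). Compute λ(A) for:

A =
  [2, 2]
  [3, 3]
λ(A) = 2

Enumerate directed cycles and compute their means (weight / length). Sample:
  cycle 0 → 0: weight = 2, length = 1, mean = 2/1 ≈ 2.000
  cycle 1 → 1: weight = 3, length = 1, mean = 3/1 ≈ 3.000
  cycle 0 → 1 → 0: weight = 5, length = 2, mean = 5/2 ≈ 2.500
  cycle 1 → 0 → 1: weight = 5, length = 2, mean = 5/2 ≈ 2.500
Minimum mean = 2.000, attained e.g. along the cycle 0 → 0 with weight 2 and length 1. So λ(A) = 2/1 = 2.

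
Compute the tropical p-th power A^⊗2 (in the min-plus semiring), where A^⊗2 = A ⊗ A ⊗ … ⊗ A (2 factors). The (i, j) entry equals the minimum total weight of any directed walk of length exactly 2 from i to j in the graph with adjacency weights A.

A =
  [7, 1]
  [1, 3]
A^⊗2 =
  [2, 4]
  [4, 2]

Each entry (A^⊗2)_ij equals the minimum over all length-2 walks i = v_0 → v_1 → … → v_2 = j of Σ_t A[v_t][v_{t+1}]. For example, for (i, j) = (0, 1) we minimise over 2 possible intermediate vertex sequences; the minimum is 4, attained along the walk 0 → 1 → 1.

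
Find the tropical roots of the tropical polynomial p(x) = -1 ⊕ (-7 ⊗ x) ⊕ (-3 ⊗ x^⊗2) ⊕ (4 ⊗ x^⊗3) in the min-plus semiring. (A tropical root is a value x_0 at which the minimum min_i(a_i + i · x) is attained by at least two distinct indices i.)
Roots: {-7, -4, 6}

Each tropical root is a break point of the lower envelope of the lines y = a_i + i · x (there are 4 lines, with slopes 0, 1, ..., 3). Only the lines that attain the minimum somewhere contribute to roots; other lines are dominated. Here the surviving (envelope) indices are i = 3, i = 2, i = 1, i = 0.
Intersections between consecutive envelope lines give the roots: for adjacent envelope indices i < j the intersection is x = (a_i − a_j) / (j − i). Reading off the sorted break points: {-7, -4, 6}.
Verification: at each break x_0, at least two indices attain the minimum of min_i(a_i + i · x_0).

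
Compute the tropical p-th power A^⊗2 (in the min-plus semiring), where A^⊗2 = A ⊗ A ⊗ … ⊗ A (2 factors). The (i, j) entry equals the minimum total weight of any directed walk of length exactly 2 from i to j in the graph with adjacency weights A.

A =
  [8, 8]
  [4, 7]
A^⊗2 =
  [12, 15]
  [11, 12]

Each entry (A^⊗2)_ij equals the minimum over all length-2 walks i = v_0 → v_1 → … → v_2 = j of Σ_t A[v_t][v_{t+1}]. For example, for (i, j) = (0, 1) we minimise over 2 possible intermediate vertex sequences; the minimum is 15, attained along the walk 0 → 1 → 1.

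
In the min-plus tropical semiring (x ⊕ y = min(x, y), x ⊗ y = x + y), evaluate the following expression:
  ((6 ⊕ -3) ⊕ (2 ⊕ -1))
((6 ⊕ -3) ⊕ (2 ⊕ -1)) = -3

Expand innermost to outermost. Recall ⊕ takes the minimum of its arguments and ⊗ takes their sum. Working out the expression ((6 ⊕ -3) ⊕ (2 ⊕ -1)) gives -3.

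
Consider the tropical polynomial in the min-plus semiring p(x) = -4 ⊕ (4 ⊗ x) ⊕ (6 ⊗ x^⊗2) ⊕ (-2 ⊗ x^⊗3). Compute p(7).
p(7) = -4

A tropical monomial a ⊗ x^⊗i evaluates to a + i · x. Evaluating each term at x = 7:
  Term 0 contributes -4 + 0 · 7 = -4
  Term 1 contributes 4 + 1 · 7 = 11
  Term 2 contributes 6 + 2 · 7 = 20
  Term 3 contributes -2 + 3 · 7 = 19
p(7) = ⊕ of these = min[-4, 11, 20, 19] = -4.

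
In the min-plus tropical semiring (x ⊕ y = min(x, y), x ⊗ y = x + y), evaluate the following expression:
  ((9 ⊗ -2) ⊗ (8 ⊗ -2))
((9 ⊗ -2) ⊗ (8 ⊗ -2)) = 13

Expand innermost to outermost. Recall ⊕ takes the minimum of its arguments and ⊗ takes their sum. Working out the expression ((9 ⊗ -2) ⊗ (8 ⊗ -2)) gives 13.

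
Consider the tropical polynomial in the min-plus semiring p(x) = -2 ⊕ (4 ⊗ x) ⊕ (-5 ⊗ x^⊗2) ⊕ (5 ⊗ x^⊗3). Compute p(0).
p(0) = -5

A tropical monomial a ⊗ x^⊗i evaluates to a + i · x. Evaluating each term at x = 0:
  Term 0 contributes -2 + 0 · 0 = -2
  Term 1 contributes 4 + 1 · 0 = 4
  Term 2 contributes -5 + 2 · 0 = -5
  Term 3 contributes 5 + 3 · 0 = 5
p(0) = ⊕ of these = min[-2, 4, -5, 5] = -5.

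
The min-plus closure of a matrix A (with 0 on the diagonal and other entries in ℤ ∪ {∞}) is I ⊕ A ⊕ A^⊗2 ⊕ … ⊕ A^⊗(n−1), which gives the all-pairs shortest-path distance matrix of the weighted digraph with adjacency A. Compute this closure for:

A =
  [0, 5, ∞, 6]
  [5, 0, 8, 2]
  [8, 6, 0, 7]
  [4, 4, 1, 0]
Closure =
  [0, 5, 7, 6]
  [5, 0, 3, 2]
  [8, 6, 0, 7]
  [4, 4, 1, 0]

This is the Floyd-Warshall all-pairs shortest-path computation. For each intermediate vertex k = 0, 1, …, 3, update dist[i][j] ← min(dist[i][j], dist[i][k] + dist[k][j]). The final matrix gives, for each (i, j), the minimum total weight of any directed path from i to j (possibly empty when i = j).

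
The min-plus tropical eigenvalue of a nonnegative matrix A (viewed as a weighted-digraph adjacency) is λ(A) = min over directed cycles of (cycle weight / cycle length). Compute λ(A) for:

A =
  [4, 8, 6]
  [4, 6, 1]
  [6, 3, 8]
λ(A) = 2

Enumerate directed cycles and compute their means (weight / length). Sample:
  cycle 0 → 0: weight = 4, length = 1, mean = 4/1 ≈ 4.000
  cycle 1 → 1: weight = 6, length = 1, mean = 6/1 ≈ 6.000
  cycle 2 → 2: weight = 8, length = 1, mean = 8/1 ≈ 8.000
  cycle 0 → 1 → 0: weight = 12, length = 2, mean = 12/2 ≈ 6.000
  cycle 0 → 2 → 0: weight = 12, length = 2, mean = 12/2 ≈ 6.000
  cycle 1 → 0 → 1: weight = 12, length = 2, mean = 12/2 ≈ 6.000
Minimum mean = 2.000, attained e.g. along the cycle 1 → 2 → 1 with weight 4 and length 2. So λ(A) = 4/2 = 2.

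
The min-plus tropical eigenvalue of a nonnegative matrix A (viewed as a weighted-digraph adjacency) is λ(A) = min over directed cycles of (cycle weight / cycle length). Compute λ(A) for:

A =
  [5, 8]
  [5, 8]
λ(A) = 5

Enumerate directed cycles and compute their means (weight / length). Sample:
  cycle 0 → 0: weight = 5, length = 1, mean = 5/1 ≈ 5.000
  cycle 1 → 1: weight = 8, length = 1, mean = 8/1 ≈ 8.000
  cycle 0 → 1 → 0: weight = 13, length = 2, mean = 13/2 ≈ 6.500
  cycle 1 → 0 → 1: weight = 13, length = 2, mean = 13/2 ≈ 6.500
Minimum mean = 5.000, attained e.g. along the cycle 0 → 0 with weight 5 and length 1. So λ(A) = 5/1 = 5.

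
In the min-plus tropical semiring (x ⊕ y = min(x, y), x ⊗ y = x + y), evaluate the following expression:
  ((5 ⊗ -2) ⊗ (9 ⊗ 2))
((5 ⊗ -2) ⊗ (9 ⊗ 2)) = 14

Expand innermost to outermost. Recall ⊕ takes the minimum of its arguments and ⊗ takes their sum. Working out the expression ((5 ⊗ -2) ⊗ (9 ⊗ 2)) gives 14.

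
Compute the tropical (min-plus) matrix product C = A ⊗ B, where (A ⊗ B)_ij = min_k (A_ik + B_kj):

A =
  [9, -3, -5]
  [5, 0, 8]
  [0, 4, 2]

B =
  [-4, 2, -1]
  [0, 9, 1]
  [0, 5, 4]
A ⊗ B =
  [-5, 0, -2]
  [0, 7, 1]
  [-4, 2, -1]

Apply the min-plus product entry-by-entry:
  C[0][0] = min over k of (A[0][0] + B[0][0] = 9 + -4 = 5, A[0][1] + B[1][0] = -3 + 0 = -3, A[0][2] + B[2][0] = -5 + 0 = -5) = -5 (attained at k = 2)
  C[0][1] = min over k of (A[0][0] + B[0][1] = 9 + 2 = 11, A[0][1] + B[1][1] = -3 + 9 = 6, A[0][2] + B[2][1] = -5 + 5 = 0) = 0 (attained at k = 2)
  C[0][2] = min over k of (A[0][0] + B[0][2] = 9 + -1 = 8, A[0][1] + B[1][2] = -3 + 1 = -2, A[0][2] + B[2][2] = -5 + 4 = -1) = -2 (attained at k = 1)
  C[1][0] = min over k of (A[1][0] + B[0][0] = 5 + -4 = 1, A[1][1] + B[1][0] = 0 + 0 = 0, A[1][2] + B[2][0] = 8 + 0 = 8) = 0 (attained at k = 1)
  C[1][1] = min over k of (A[1][0] + B[0][1] = 5 + 2 = 7, A[1][1] + B[1][1] = 0 + 9 = 9, A[1][2] + B[2][1] = 8 + 5 = 13) = 7 (attained at k = 0)
  C[1][2] = min over k of (A[1][0] + B[0][2] = 5 + -1 = 4, A[1][1] + B[1][2] = 0 + 1 = 1, A[1][2] + B[2][2] = 8 + 4 = 12) = 1 (attained at k = 1)
  C[2][0] = min over k of (A[2][0] + B[0][0] = 0 + -4 = -4, A[2][1] + B[1][0] = 4 + 0 = 4, A[2][2] + B[2][0] = 2 + 0 = 2) = -4 (attained at k = 0)
  C[2][1] = min over k of (A[2][0] + B[0][1] = 0 + 2 = 2, A[2][1] + B[1][1] = 4 + 9 = 13, A[2][2] + B[2][1] = 2 + 5 = 7) = 2 (attained at k = 0)
  C[2][2] = min over k of (A[2][0] + B[0][2] = 0 + -1 = -1, A[2][1] + B[1][2] = 4 + 1 = 5, A[2][2] + B[2][2] = 2 + 4 = 6) = -1 (attained at k = 0)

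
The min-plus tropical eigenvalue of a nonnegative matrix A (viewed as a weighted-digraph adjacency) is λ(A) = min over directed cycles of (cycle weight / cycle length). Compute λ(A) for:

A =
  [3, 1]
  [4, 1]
λ(A) = 1

Enumerate directed cycles and compute their means (weight / length). Sample:
  cycle 0 → 0: weight = 3, length = 1, mean = 3/1 ≈ 3.000
  cycle 1 → 1: weight = 1, length = 1, mean = 1/1 ≈ 1.000
  cycle 0 → 1 → 0: weight = 5, length = 2, mean = 5/2 ≈ 2.500
  cycle 1 → 0 → 1: weight = 5, length = 2, mean = 5/2 ≈ 2.500
Minimum mean = 1.000, attained e.g. along the cycle 1 → 1 with weight 1 and length 1. So λ(A) = 1/1 = 1.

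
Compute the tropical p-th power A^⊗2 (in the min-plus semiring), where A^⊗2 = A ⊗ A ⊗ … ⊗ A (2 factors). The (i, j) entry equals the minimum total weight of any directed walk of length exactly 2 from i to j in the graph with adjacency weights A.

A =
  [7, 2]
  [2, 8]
A^⊗2 =
  [4, 9]
  [9, 4]

Each entry (A^⊗2)_ij equals the minimum over all length-2 walks i = v_0 → v_1 → … → v_2 = j of Σ_t A[v_t][v_{t+1}]. For example, for (i, j) = (0, 1) we minimise over 2 possible intermediate vertex sequences; the minimum is 9, attained along the walk 0 → 0 → 1.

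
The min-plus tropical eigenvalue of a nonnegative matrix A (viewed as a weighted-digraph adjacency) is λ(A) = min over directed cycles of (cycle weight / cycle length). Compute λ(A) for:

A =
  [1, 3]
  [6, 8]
λ(A) = 1

Enumerate directed cycles and compute their means (weight / length). Sample:
  cycle 0 → 0: weight = 1, length = 1, mean = 1/1 ≈ 1.000
  cycle 1 → 1: weight = 8, length = 1, mean = 8/1 ≈ 8.000
  cycle 0 → 1 → 0: weight = 9, length = 2, mean = 9/2 ≈ 4.500
  cycle 1 → 0 → 1: weight = 9, length = 2, mean = 9/2 ≈ 4.500
Minimum mean = 1.000, attained e.g. along the cycle 0 → 0 with weight 1 and length 1. So λ(A) = 1/1 = 1.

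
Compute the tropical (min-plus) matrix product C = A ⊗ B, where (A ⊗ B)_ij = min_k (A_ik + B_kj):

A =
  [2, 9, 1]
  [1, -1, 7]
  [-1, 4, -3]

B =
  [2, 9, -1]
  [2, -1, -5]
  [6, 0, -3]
A ⊗ B =
  [4, 1, -2]
  [1, -2, -6]
  [1, -3, -6]

Apply the min-plus product entry-by-entry:
  C[0][0] = min over k of (A[0][0] + B[0][0] = 2 + 2 = 4, A[0][1] + B[1][0] = 9 + 2 = 11, A[0][2] + B[2][0] = 1 + 6 = 7) = 4 (attained at k = 0)
  C[0][1] = min over k of (A[0][0] + B[0][1] = 2 + 9 = 11, A[0][1] + B[1][1] = 9 + -1 = 8, A[0][2] + B[2][1] = 1 + 0 = 1) = 1 (attained at k = 2)
  C[0][2] = min over k of (A[0][0] + B[0][2] = 2 + -1 = 1, A[0][1] + B[1][2] = 9 + -5 = 4, A[0][2] + B[2][2] = 1 + -3 = -2) = -2 (attained at k = 2)
  C[1][0] = min over k of (A[1][0] + B[0][0] = 1 + 2 = 3, A[1][1] + B[1][0] = -1 + 2 = 1, A[1][2] + B[2][0] = 7 + 6 = 13) = 1 (attained at k = 1)
  C[1][1] = min over k of (A[1][0] + B[0][1] = 1 + 9 = 10, A[1][1] + B[1][1] = -1 + -1 = -2, A[1][2] + B[2][1] = 7 + 0 = 7) = -2 (attained at k = 1)
  C[1][2] = min over k of (A[1][0] + B[0][2] = 1 + -1 = 0, A[1][1] + B[1][2] = -1 + -5 = -6, A[1][2] + B[2][2] = 7 + -3 = 4) = -6 (attained at k = 1)
  C[2][0] = min over k of (A[2][0] + B[0][0] = -1 + 2 = 1, A[2][1] + B[1][0] = 4 + 2 = 6, A[2][2] + B[2][0] = -3 + 6 = 3) = 1 (attained at k = 0)
  C[2][1] = min over k of (A[2][0] + B[0][1] = -1 + 9 = 8, A[2][1] + B[1][1] = 4 + -1 = 3, A[2][2] + B[2][1] = -3 + 0 = -3) = -3 (attained at k = 2)
  C[2][2] = min over k of (A[2][0] + B[0][2] = -1 + -1 = -2, A[2][1] + B[1][2] = 4 + -5 = -1, A[2][2] + B[2][2] = -3 + -3 = -6) = -6 (attained at k = 2)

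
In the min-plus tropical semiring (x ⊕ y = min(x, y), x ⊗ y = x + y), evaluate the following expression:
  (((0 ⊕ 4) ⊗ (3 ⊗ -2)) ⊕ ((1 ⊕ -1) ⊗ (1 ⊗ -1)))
(((0 ⊕ 4) ⊗ (3 ⊗ -2)) ⊕ ((1 ⊕ -1) ⊗ (1 ⊗ -1))) = -1

Expand innermost to outermost. Recall ⊕ takes the minimum of its arguments and ⊗ takes their sum. Working out the expression (((0 ⊕ 4) ⊗ (3 ⊗ -2)) ⊕ ((1 ⊕ -1) ⊗ (1 ⊗ -1))) gives -1.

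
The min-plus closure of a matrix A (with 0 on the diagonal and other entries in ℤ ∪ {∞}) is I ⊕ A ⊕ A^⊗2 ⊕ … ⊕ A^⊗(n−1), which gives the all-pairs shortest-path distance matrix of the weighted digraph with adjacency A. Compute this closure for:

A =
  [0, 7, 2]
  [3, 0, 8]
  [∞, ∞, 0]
Closure =
  [0, 7, 2]
  [3, 0, 5]
  [∞, ∞, 0]

This is the Floyd-Warshall all-pairs shortest-path computation. For each intermediate vertex k = 0, 1, …, 2, update dist[i][j] ← min(dist[i][j], dist[i][k] + dist[k][j]). The final matrix gives, for each (i, j), the minimum total weight of any directed path from i to j (possibly empty when i = j).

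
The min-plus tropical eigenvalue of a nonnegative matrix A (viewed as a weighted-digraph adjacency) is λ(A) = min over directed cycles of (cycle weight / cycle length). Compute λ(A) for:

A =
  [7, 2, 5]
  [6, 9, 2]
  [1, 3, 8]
λ(A) = 5/3

Enumerate directed cycles and compute their means (weight / length). Sample:
  cycle 0 → 0: weight = 7, length = 1, mean = 7/1 ≈ 7.000
  cycle 1 → 1: weight = 9, length = 1, mean = 9/1 ≈ 9.000
  cycle 2 → 2: weight = 8, length = 1, mean = 8/1 ≈ 8.000
  cycle 0 → 1 → 0: weight = 8, length = 2, mean = 8/2 ≈ 4.000
  cycle 0 → 2 → 0: weight = 6, length = 2, mean = 6/2 ≈ 3.000
  cycle 1 → 0 → 1: weight = 8, length = 2, mean = 8/2 ≈ 4.000
Minimum mean = 1.667, attained e.g. along the cycle 0 → 1 → 2 → 0 with weight 5 and length 3. So λ(A) = 5/3 = 5/3.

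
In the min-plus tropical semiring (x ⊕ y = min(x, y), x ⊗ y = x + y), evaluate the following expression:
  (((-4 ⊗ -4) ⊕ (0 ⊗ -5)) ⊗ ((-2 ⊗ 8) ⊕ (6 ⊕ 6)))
(((-4 ⊗ -4) ⊕ (0 ⊗ -5)) ⊗ ((-2 ⊗ 8) ⊕ (6 ⊕ 6))) = -2

Expand innermost to outermost. Recall ⊕ takes the minimum of its arguments and ⊗ takes their sum. Working out the expression (((-4 ⊗ -4) ⊕ (0 ⊗ -5)) ⊗ ((-2 ⊗ 8) ⊕ (6 ⊕ 6))) gives -2.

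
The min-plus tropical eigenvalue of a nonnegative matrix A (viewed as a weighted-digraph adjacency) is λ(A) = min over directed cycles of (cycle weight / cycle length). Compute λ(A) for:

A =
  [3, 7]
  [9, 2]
λ(A) = 2

Enumerate directed cycles and compute their means (weight / length). Sample:
  cycle 0 → 0: weight = 3, length = 1, mean = 3/1 ≈ 3.000
  cycle 1 → 1: weight = 2, length = 1, mean = 2/1 ≈ 2.000
  cycle 0 → 1 → 0: weight = 16, length = 2, mean = 16/2 ≈ 8.000
  cycle 1 → 0 → 1: weight = 16, length = 2, mean = 16/2 ≈ 8.000
Minimum mean = 2.000, attained e.g. along the cycle 1 → 1 with weight 2 and length 1. So λ(A) = 2/1 = 2.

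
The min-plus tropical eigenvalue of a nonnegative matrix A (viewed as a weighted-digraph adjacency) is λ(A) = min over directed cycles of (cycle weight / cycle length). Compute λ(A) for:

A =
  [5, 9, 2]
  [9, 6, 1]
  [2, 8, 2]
λ(A) = 2

Enumerate directed cycles and compute their means (weight / length). Sample:
  cycle 0 → 0: weight = 5, length = 1, mean = 5/1 ≈ 5.000
  cycle 1 → 1: weight = 6, length = 1, mean = 6/1 ≈ 6.000
  cycle 2 → 2: weight = 2, length = 1, mean = 2/1 ≈ 2.000
  cycle 0 → 1 → 0: weight = 18, length = 2, mean = 18/2 ≈ 9.000
  cycle 0 → 2 → 0: weight = 4, length = 2, mean = 4/2 ≈ 2.000
  cycle 1 → 0 → 1: weight = 18, length = 2, mean = 18/2 ≈ 9.000
Minimum mean = 2.000, attained e.g. along the cycle 2 → 2 with weight 2 and length 1. So λ(A) = 2/1 = 2.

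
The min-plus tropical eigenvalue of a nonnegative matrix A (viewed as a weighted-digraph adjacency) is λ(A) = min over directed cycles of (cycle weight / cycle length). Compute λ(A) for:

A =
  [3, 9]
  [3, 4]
λ(A) = 3

Enumerate directed cycles and compute their means (weight / length). Sample:
  cycle 0 → 0: weight = 3, length = 1, mean = 3/1 ≈ 3.000
  cycle 1 → 1: weight = 4, length = 1, mean = 4/1 ≈ 4.000
  cycle 0 → 1 → 0: weight = 12, length = 2, mean = 12/2 ≈ 6.000
  cycle 1 → 0 → 1: weight = 12, length = 2, mean = 12/2 ≈ 6.000
Minimum mean = 3.000, attained e.g. along the cycle 0 → 0 with weight 3 and length 1. So λ(A) = 3/1 = 3.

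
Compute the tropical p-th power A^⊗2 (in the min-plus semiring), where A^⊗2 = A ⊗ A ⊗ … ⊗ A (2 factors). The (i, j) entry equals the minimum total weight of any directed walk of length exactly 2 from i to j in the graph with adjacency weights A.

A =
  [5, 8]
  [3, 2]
A^⊗2 =
  [10, 10]
  [5, 4]

Each entry (A^⊗2)_ij equals the minimum over all length-2 walks i = v_0 → v_1 → … → v_2 = j of Σ_t A[v_t][v_{t+1}]. For example, for (i, j) = (0, 1) we minimise over 2 possible intermediate vertex sequences; the minimum is 10, attained along the walk 0 → 1 → 1.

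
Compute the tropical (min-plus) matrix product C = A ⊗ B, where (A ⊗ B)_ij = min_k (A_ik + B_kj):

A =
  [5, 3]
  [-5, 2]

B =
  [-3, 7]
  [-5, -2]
A ⊗ B =
  [-2, 1]
  [-8, 0]

Apply the min-plus product entry-by-entry:
  C[0][0] = min over k of (A[0][0] + B[0][0] = 5 + -3 = 2, A[0][1] + B[1][0] = 3 + -5 = -2) = -2 (attained at k = 1)
  C[0][1] = min over k of (A[0][0] + B[0][1] = 5 + 7 = 12, A[0][1] + B[1][1] = 3 + -2 = 1) = 1 (attained at k = 1)
  C[1][0] = min over k of (A[1][0] + B[0][0] = -5 + -3 = -8, A[1][1] + B[1][0] = 2 + -5 = -3) = -8 (attained at k = 0)
  C[1][1] = min over k of (A[1][0] + B[0][1] = -5 + 7 = 2, A[1][1] + B[1][1] = 2 + -2 = 0) = 0 (attained at k = 1)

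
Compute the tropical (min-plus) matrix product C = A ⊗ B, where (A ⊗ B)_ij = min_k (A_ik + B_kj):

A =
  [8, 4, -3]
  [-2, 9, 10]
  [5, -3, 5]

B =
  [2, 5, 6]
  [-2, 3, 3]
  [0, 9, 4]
A ⊗ B =
  [-3, 6, 1]
  [0, 3, 4]
  [-5, 0, 0]

Apply the min-plus product entry-by-entry:
  C[0][0] = min over k of (A[0][0] + B[0][0] = 8 + 2 = 10, A[0][1] + B[1][0] = 4 + -2 = 2, A[0][2] + B[2][0] = -3 + 0 = -3) = -3 (attained at k = 2)
  C[0][1] = min over k of (A[0][0] + B[0][1] = 8 + 5 = 13, A[0][1] + B[1][1] = 4 + 3 = 7, A[0][2] + B[2][1] = -3 + 9 = 6) = 6 (attained at k = 2)
  C[0][2] = min over k of (A[0][0] + B[0][2] = 8 + 6 = 14, A[0][1] + B[1][2] = 4 + 3 = 7, A[0][2] + B[2][2] = -3 + 4 = 1) = 1 (attained at k = 2)
  C[1][0] = min over k of (A[1][0] + B[0][0] = -2 + 2 = 0, A[1][1] + B[1][0] = 9 + -2 = 7, A[1][2] + B[2][0] = 10 + 0 = 10) = 0 (attained at k = 0)
  C[1][1] = min over k of (A[1][0] + B[0][1] = -2 + 5 = 3, A[1][1] + B[1][1] = 9 + 3 = 12, A[1][2] + B[2][1] = 10 + 9 = 19) = 3 (attained at k = 0)
  C[1][2] = min over k of (A[1][0] + B[0][2] = -2 + 6 = 4, A[1][1] + B[1][2] = 9 + 3 = 12, A[1][2] + B[2][2] = 10 + 4 = 14) = 4 (attained at k = 0)
  C[2][0] = min over k of (A[2][0] + B[0][0] = 5 + 2 = 7, A[2][1] + B[1][0] = -3 + -2 = -5, A[2][2] + B[2][0] = 5 + 0 = 5) = -5 (attained at k = 1)
  C[2][1] = min over k of (A[2][0] + B[0][1] = 5 + 5 = 10, A[2][1] + B[1][1] = -3 + 3 = 0, A[2][2] + B[2][1] = 5 + 9 = 14) = 0 (attained at k = 1)
  C[2][2] = min over k of (A[2][0] + B[0][2] = 5 + 6 = 11, A[2][1] + B[1][2] = -3 + 3 = 0, A[2][2] + B[2][2] = 5 + 4 = 9) = 0 (attained at k = 1)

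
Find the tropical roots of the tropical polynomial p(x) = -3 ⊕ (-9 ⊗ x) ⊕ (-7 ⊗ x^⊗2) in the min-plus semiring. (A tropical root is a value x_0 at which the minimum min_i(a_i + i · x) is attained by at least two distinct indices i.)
Roots: {-2, 6}

Each tropical root is a break point of the lower envelope of the lines y = a_i + i · x (there are 3 lines, with slopes 0, 1, ..., 2). Only the lines that attain the minimum somewhere contribute to roots; other lines are dominated. Here the surviving (envelope) indices are i = 2, i = 1, i = 0.
Intersections between consecutive envelope lines give the roots: for adjacent envelope indices i < j the intersection is x = (a_i − a_j) / (j − i). Reading off the sorted break points: {-2, 6}.
Verification: at each break x_0, at least two indices attain the minimum of min_i(a_i + i · x_0).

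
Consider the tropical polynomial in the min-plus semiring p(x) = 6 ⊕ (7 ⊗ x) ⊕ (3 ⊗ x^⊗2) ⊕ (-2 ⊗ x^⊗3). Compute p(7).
p(7) = 6

A tropical monomial a ⊗ x^⊗i evaluates to a + i · x. Evaluating each term at x = 7:
  Term 0 contributes 6 + 0 · 7 = 6
  Term 1 contributes 7 + 1 · 7 = 14
  Term 2 contributes 3 + 2 · 7 = 17
  Term 3 contributes -2 + 3 · 7 = 19
p(7) = ⊕ of these = min[6, 14, 17, 19] = 6.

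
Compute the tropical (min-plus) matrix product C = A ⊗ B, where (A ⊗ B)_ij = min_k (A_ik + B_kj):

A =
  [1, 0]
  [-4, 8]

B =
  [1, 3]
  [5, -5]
A ⊗ B =
  [2, -5]
  [-3, -1]

Apply the min-plus product entry-by-entry:
  C[0][0] = min over k of (A[0][0] + B[0][0] = 1 + 1 = 2, A[0][1] + B[1][0] = 0 + 5 = 5) = 2 (attained at k = 0)
  C[0][1] = min over k of (A[0][0] + B[0][1] = 1 + 3 = 4, A[0][1] + B[1][1] = 0 + -5 = -5) = -5 (attained at k = 1)
  C[1][0] = min over k of (A[1][0] + B[0][0] = -4 + 1 = -3, A[1][1] + B[1][0] = 8 + 5 = 13) = -3 (attained at k = 0)
  C[1][1] = min over k of (A[1][0] + B[0][1] = -4 + 3 = -1, A[1][1] + B[1][1] = 8 + -5 = 3) = -1 (attained at k = 0)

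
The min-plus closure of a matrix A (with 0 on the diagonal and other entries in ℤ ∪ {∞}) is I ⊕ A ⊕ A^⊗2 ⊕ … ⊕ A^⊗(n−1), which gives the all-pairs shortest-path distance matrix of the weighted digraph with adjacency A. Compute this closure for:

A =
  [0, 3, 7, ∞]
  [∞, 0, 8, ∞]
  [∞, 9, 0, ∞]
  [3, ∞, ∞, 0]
Closure =
  [0, 3, 7, ∞]
  [∞, 0, 8, ∞]
  [∞, 9, 0, ∞]
  [3, 6, 10, 0]

This is the Floyd-Warshall all-pairs shortest-path computation. For each intermediate vertex k = 0, 1, …, 3, update dist[i][j] ← min(dist[i][j], dist[i][k] + dist[k][j]). The final matrix gives, for each (i, j), the minimum total weight of any directed path from i to j (possibly empty when i = j).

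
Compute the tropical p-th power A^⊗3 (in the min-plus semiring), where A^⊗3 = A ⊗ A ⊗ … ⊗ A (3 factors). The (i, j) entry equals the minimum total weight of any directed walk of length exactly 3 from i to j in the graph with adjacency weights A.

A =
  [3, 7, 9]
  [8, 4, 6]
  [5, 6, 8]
A^⊗3 =
  [9, 13, 15]
  [14, 12, 14]
  [11, 14, 16]

Each entry (A^⊗3)_ij equals the minimum over all length-3 walks i = v_0 → v_1 → … → v_3 = j of Σ_t A[v_t][v_{t+1}]. For example, for (i, j) = (0, 2) we minimise over 9 possible intermediate vertex sequences; the minimum is 15, attained along the walk 0 → 0 → 0 → 2.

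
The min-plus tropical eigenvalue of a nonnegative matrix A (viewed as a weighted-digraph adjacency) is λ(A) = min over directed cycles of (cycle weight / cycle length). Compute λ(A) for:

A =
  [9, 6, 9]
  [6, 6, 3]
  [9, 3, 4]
λ(A) = 3

Enumerate directed cycles and compute their means (weight / length). Sample:
  cycle 0 → 0: weight = 9, length = 1, mean = 9/1 ≈ 9.000
  cycle 1 → 1: weight = 6, length = 1, mean = 6/1 ≈ 6.000
  cycle 2 → 2: weight = 4, length = 1, mean = 4/1 ≈ 4.000
  cycle 0 → 1 → 0: weight = 12, length = 2, mean = 12/2 ≈ 6.000
  cycle 0 → 2 → 0: weight = 18, length = 2, mean = 18/2 ≈ 9.000
  cycle 1 → 0 → 1: weight = 12, length = 2, mean = 12/2 ≈ 6.000
Minimum mean = 3.000, attained e.g. along the cycle 1 → 2 → 1 with weight 6 and length 2. So λ(A) = 6/2 = 3.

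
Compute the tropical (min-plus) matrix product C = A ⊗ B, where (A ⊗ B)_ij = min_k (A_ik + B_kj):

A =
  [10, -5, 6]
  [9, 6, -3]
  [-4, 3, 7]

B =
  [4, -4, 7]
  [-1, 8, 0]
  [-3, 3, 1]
A ⊗ B =
  [-6, 3, -5]
  [-6, 0, -2]
  [0, -8, 3]

Apply the min-plus product entry-by-entry:
  C[0][0] = min over k of (A[0][0] + B[0][0] = 10 + 4 = 14, A[0][1] + B[1][0] = -5 + -1 = -6, A[0][2] + B[2][0] = 6 + -3 = 3) = -6 (attained at k = 1)
  C[0][1] = min over k of (A[0][0] + B[0][1] = 10 + -4 = 6, A[0][1] + B[1][1] = -5 + 8 = 3, A[0][2] + B[2][1] = 6 + 3 = 9) = 3 (attained at k = 1)
  C[0][2] = min over k of (A[0][0] + B[0][2] = 10 + 7 = 17, A[0][1] + B[1][2] = -5 + 0 = -5, A[0][2] + B[2][2] = 6 + 1 = 7) = -5 (attained at k = 1)
  C[1][0] = min over k of (A[1][0] + B[0][0] = 9 + 4 = 13, A[1][1] + B[1][0] = 6 + -1 = 5, A[1][2] + B[2][0] = -3 + -3 = -6) = -6 (attained at k = 2)
  C[1][1] = min over k of (A[1][0] + B[0][1] = 9 + -4 = 5, A[1][1] + B[1][1] = 6 + 8 = 14, A[1][2] + B[2][1] = -3 + 3 = 0) = 0 (attained at k = 2)
  C[1][2] = min over k of (A[1][0] + B[0][2] = 9 + 7 = 16, A[1][1] + B[1][2] = 6 + 0 = 6, A[1][2] + B[2][2] = -3 + 1 = -2) = -2 (attained at k = 2)
  C[2][0] = min over k of (A[2][0] + B[0][0] = -4 + 4 = 0, A[2][1] + B[1][0] = 3 + -1 = 2, A[2][2] + B[2][0] = 7 + -3 = 4) = 0 (attained at k = 0)
  C[2][1] = min over k of (A[2][0] + B[0][1] = -4 + -4 = -8, A[2][1] + B[1][1] = 3 + 8 = 11, A[2][2] + B[2][1] = 7 + 3 = 10) = -8 (attained at k = 0)
  C[2][2] = min over k of (A[2][0] + B[0][2] = -4 + 7 = 3, A[2][1] + B[1][2] = 3 + 0 = 3, A[2][2] + B[2][2] = 7 + 1 = 8) = 3 (attained at k = 0)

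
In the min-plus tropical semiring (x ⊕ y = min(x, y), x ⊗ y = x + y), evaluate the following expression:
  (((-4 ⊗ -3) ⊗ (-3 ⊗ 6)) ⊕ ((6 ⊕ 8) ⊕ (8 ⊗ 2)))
(((-4 ⊗ -3) ⊗ (-3 ⊗ 6)) ⊕ ((6 ⊕ 8) ⊕ (8 ⊗ 2))) = -4

Expand innermost to outermost. Recall ⊕ takes the minimum of its arguments and ⊗ takes their sum. Working out the expression (((-4 ⊗ -3) ⊗ (-3 ⊗ 6)) ⊕ ((6 ⊕ 8) ⊕ (8 ⊗ 2))) gives -4.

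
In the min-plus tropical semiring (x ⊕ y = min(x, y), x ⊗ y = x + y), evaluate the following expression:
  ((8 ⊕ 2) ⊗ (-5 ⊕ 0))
((8 ⊕ 2) ⊗ (-5 ⊕ 0)) = -3

Expand innermost to outermost. Recall ⊕ takes the minimum of its arguments and ⊗ takes their sum. Working out the expression ((8 ⊕ 2) ⊗ (-5 ⊕ 0)) gives -3.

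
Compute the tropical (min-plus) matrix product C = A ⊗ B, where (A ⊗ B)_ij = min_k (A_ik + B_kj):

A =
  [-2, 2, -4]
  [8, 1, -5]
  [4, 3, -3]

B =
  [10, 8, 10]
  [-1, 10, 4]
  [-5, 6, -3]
A ⊗ B =
  [-9, 2, -7]
  [-10, 1, -8]
  [-8, 3, -6]

Apply the min-plus product entry-by-entry:
  C[0][0] = min over k of (A[0][0] + B[0][0] = -2 + 10 = 8, A[0][1] + B[1][0] = 2 + -1 = 1, A[0][2] + B[2][0] = -4 + -5 = -9) = -9 (attained at k = 2)
  C[0][1] = min over k of (A[0][0] + B[0][1] = -2 + 8 = 6, A[0][1] + B[1][1] = 2 + 10 = 12, A[0][2] + B[2][1] = -4 + 6 = 2) = 2 (attained at k = 2)
  C[0][2] = min over k of (A[0][0] + B[0][2] = -2 + 10 = 8, A[0][1] + B[1][2] = 2 + 4 = 6, A[0][2] + B[2][2] = -4 + -3 = -7) = -7 (attained at k = 2)
  C[1][0] = min over k of (A[1][0] + B[0][0] = 8 + 10 = 18, A[1][1] + B[1][0] = 1 + -1 = 0, A[1][2] + B[2][0] = -5 + -5 = -10) = -10 (attained at k = 2)
  C[1][1] = min over k of (A[1][0] + B[0][1] = 8 + 8 = 16, A[1][1] + B[1][1] = 1 + 10 = 11, A[1][2] + B[2][1] = -5 + 6 = 1) = 1 (attained at k = 2)
  C[1][2] = min over k of (A[1][0] + B[0][2] = 8 + 10 = 18, A[1][1] + B[1][2] = 1 + 4 = 5, A[1][2] + B[2][2] = -5 + -3 = -8) = -8 (attained at k = 2)
  C[2][0] = min over k of (A[2][0] + B[0][0] = 4 + 10 = 14, A[2][1] + B[1][0] = 3 + -1 = 2, A[2][2] + B[2][0] = -3 + -5 = -8) = -8 (attained at k = 2)
  C[2][1] = min over k of (A[2][0] + B[0][1] = 4 + 8 = 12, A[2][1] + B[1][1] = 3 + 10 = 13, A[2][2] + B[2][1] = -3 + 6 = 3) = 3 (attained at k = 2)
  C[2][2] = min over k of (A[2][0] + B[0][2] = 4 + 10 = 14, A[2][1] + B[1][2] = 3 + 4 = 7, A[2][2] + B[2][2] = -3 + -3 = -6) = -6 (attained at k = 2)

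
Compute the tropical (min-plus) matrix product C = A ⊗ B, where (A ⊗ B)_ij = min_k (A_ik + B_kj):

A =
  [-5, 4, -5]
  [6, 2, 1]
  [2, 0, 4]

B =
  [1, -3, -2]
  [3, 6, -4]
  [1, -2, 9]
A ⊗ B =
  [-4, -8, -7]
  [2, -1, -2]
  [3, -1, -4]

Apply the min-plus product entry-by-entry:
  C[0][0] = min over k of (A[0][0] + B[0][0] = -5 + 1 = -4, A[0][1] + B[1][0] = 4 + 3 = 7, A[0][2] + B[2][0] = -5 + 1 = -4) = -4 (attained at k = 0)
  C[0][1] = min over k of (A[0][0] + B[0][1] = -5 + -3 = -8, A[0][1] + B[1][1] = 4 + 6 = 10, A[0][2] + B[2][1] = -5 + -2 = -7) = -8 (attained at k = 0)
  C[0][2] = min over k of (A[0][0] + B[0][2] = -5 + -2 = -7, A[0][1] + B[1][2] = 4 + -4 = 0, A[0][2] + B[2][2] = -5 + 9 = 4) = -7 (attained at k = 0)
  C[1][0] = min over k of (A[1][0] + B[0][0] = 6 + 1 = 7, A[1][1] + B[1][0] = 2 + 3 = 5, A[1][2] + B[2][0] = 1 + 1 = 2) = 2 (attained at k = 2)
  C[1][1] = min over k of (A[1][0] + B[0][1] = 6 + -3 = 3, A[1][1] + B[1][1] = 2 + 6 = 8, A[1][2] + B[2][1] = 1 + -2 = -1) = -1 (attained at k = 2)
  C[1][2] = min over k of (A[1][0] + B[0][2] = 6 + -2 = 4, A[1][1] + B[1][2] = 2 + -4 = -2, A[1][2] + B[2][2] = 1 + 9 = 10) = -2 (attained at k = 1)
  C[2][0] = min over k of (A[2][0] + B[0][0] = 2 + 1 = 3, A[2][1] + B[1][0] = 0 + 3 = 3, A[2][2] + B[2][0] = 4 + 1 = 5) = 3 (attained at k = 0)
  C[2][1] = min over k of (A[2][0] + B[0][1] = 2 + -3 = -1, A[2][1] + B[1][1] = 0 + 6 = 6, A[2][2] + B[2][1] = 4 + -2 = 2) = -1 (attained at k = 0)
  C[2][2] = min over k of (A[2][0] + B[0][2] = 2 + -2 = 0, A[2][1] + B[1][2] = 0 + -4 = -4, A[2][2] + B[2][2] = 4 + 9 = 13) = -4 (attained at k = 1)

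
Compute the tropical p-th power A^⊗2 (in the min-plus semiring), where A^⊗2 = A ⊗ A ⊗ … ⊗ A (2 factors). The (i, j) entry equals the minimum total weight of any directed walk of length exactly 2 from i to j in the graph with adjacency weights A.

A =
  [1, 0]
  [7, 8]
A^⊗2 =
  [2, 1]
  [8, 7]

Each entry (A^⊗2)_ij equals the minimum over all length-2 walks i = v_0 → v_1 → … → v_2 = j of Σ_t A[v_t][v_{t+1}]. For example, for (i, j) = (0, 1) we minimise over 2 possible intermediate vertex sequences; the minimum is 1, attained along the walk 0 → 0 → 1.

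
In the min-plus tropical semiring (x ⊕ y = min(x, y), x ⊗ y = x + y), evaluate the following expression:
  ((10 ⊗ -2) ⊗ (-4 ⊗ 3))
((10 ⊗ -2) ⊗ (-4 ⊗ 3)) = 7

Expand innermost to outermost. Recall ⊕ takes the minimum of its arguments and ⊗ takes their sum. Working out the expression ((10 ⊗ -2) ⊗ (-4 ⊗ 3)) gives 7.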